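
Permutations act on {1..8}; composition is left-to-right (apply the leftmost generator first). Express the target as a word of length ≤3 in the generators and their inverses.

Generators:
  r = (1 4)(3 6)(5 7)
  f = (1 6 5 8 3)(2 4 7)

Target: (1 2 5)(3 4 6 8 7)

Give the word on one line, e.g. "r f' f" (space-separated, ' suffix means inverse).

r' f' r'

  after r': (1 4)(3 6)(5 7)
  after f': (1 2 7 6 8 5 4 3)
  after r': (1 2 5)(3 4 6 8 7)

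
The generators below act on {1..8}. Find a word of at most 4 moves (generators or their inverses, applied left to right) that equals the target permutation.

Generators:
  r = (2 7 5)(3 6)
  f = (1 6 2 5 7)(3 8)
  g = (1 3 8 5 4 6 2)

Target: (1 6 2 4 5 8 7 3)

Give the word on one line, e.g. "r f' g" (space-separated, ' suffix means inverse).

  after f': (1 7 5 2 6)(3 8)
  after g': (1 7 8)(2 4 5 6)
  after r': (1 2 4 7 8)(3 6 5)
  after f': (1 6 2 4 5 8 7 3)

f' g' r' f'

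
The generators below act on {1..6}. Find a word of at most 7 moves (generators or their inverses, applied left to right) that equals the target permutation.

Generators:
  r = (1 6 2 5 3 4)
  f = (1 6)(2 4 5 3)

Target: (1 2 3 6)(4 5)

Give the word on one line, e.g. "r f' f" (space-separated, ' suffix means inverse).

f f r' f r'

  after f: (1 6)(2 4 5 3)
  after f: (2 5)(3 4)
  after r': (1 4 5 6)
  after f: (1 5)(2 4 3)
  after r': (1 2 3 6)(4 5)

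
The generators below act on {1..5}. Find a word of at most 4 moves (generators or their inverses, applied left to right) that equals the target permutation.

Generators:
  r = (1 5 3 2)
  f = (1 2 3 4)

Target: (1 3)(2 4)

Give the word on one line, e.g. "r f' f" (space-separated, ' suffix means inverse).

  after f: (1 2 3 4)
  after f: (1 3)(2 4)

f f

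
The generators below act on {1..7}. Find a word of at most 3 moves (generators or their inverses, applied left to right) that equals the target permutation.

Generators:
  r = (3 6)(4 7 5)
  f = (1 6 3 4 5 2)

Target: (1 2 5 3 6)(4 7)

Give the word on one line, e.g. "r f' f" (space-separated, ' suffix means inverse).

  after r': (3 6)(4 5 7)
  after r': (4 7 5)
  after f': (1 2 5 3 6)(4 7)

r' r' f'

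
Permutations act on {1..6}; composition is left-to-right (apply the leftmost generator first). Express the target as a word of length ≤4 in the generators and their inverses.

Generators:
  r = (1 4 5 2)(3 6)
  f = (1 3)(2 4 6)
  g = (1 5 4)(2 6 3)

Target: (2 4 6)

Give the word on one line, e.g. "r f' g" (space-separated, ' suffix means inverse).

f' f'

  after f': (1 3)(2 6 4)
  after f': (2 4 6)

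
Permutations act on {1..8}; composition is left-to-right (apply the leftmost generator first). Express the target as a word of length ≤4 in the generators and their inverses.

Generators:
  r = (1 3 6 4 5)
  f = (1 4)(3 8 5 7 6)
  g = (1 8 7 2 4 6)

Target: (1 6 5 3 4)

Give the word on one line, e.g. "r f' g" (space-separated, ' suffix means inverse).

r r

  after r: (1 3 6 4 5)
  after r: (1 6 5 3 4)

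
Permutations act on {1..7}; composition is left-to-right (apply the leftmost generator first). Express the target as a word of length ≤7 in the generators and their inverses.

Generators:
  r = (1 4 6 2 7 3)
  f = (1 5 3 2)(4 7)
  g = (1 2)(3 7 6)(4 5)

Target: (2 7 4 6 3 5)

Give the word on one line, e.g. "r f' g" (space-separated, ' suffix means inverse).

f r g g f'

  after f: (1 5 3 2)(4 7)
  after r: (1 5)(2 4 3 7 6)
  after g: (1 4 7 3 6)(2 5)
  after g: (1 5)(2 4 6)
  after f': (2 7 4 6 3 5)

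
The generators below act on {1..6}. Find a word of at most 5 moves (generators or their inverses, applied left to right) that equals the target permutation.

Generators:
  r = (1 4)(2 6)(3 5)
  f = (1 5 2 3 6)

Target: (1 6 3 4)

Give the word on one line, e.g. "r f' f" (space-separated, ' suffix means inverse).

  after f: (1 5 2 3 6)
  after f: (1 2 6 5 3)
  after r: (1 6 3 4)

f f r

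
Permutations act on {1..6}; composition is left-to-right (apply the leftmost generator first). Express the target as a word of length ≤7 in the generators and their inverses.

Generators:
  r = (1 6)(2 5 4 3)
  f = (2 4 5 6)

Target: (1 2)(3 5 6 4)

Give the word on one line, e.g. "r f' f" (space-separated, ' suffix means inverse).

f' r r r f

  after f': (2 6 5 4)
  after r: (1 6 4 5 3 2)
  after r: (2 6 3 5)
  after r: (1 6 2)(3 4)
  after f: (1 2)(3 5 6 4)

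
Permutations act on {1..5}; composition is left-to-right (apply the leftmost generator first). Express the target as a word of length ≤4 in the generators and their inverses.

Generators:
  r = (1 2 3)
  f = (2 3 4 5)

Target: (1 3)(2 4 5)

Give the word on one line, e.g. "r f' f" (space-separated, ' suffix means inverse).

  after r: (1 2 3)
  after f: (1 3)(2 4 5)

r f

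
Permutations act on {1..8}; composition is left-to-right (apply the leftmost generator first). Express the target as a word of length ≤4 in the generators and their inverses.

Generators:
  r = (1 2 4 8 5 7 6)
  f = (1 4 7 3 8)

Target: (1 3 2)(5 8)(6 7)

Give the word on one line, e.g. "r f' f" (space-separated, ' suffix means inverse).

f' f' r'

  after f': (1 8 3 7 4)
  after f': (1 3 4 8 7)
  after r': (1 3 2)(5 8)(6 7)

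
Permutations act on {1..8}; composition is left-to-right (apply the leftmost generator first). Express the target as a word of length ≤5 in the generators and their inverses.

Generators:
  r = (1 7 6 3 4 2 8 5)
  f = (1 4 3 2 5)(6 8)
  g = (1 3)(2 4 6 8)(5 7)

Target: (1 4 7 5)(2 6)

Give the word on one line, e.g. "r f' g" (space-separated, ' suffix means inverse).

f f f g

  after f: (1 4 3 2 5)(6 8)
  after f: (1 3 5 4 2)
  after f: (1 2 4 5 3)(6 8)
  after g: (1 4 7 5)(2 6)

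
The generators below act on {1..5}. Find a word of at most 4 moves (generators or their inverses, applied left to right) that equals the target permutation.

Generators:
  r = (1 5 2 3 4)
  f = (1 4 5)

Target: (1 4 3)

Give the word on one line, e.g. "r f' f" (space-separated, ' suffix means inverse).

r f' f' r'

  after r: (1 5 2 3 4)
  after f': (1 4 5 2 3)
  after f': (2 3 5)
  after r': (1 4 3)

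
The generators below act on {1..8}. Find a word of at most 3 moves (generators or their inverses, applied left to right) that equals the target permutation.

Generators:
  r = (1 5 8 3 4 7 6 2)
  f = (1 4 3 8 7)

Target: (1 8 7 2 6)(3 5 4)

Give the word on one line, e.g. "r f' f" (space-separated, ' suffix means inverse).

  after r: (1 5 8 3 4 7 6 2)
  after f': (1 5 3)(2 7 6)(4 8)
  after r: (1 8 7 2 6)(3 5 4)

r f' r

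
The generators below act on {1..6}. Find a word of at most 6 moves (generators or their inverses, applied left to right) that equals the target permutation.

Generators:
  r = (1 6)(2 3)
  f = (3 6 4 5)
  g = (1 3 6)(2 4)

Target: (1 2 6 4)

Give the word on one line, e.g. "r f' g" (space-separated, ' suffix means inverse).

g f' r f r

  after g: (1 3 6)(2 4)
  after f': (1 5 4 2 6)
  after r: (1 5 4 3 2)
  after f: (1 3 2)(4 6)
  after r: (1 2 6 4)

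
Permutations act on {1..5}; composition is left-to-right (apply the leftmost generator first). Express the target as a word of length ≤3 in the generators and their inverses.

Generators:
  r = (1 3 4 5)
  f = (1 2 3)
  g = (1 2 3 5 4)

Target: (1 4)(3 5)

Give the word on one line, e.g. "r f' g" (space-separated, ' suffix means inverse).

r' r'

  after r': (1 5 4 3)
  after r': (1 4)(3 5)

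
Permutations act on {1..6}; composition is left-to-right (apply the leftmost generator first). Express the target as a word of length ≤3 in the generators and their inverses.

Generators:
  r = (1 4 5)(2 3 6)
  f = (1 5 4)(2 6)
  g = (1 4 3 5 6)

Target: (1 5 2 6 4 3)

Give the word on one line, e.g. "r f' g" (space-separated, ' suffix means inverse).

g f'

  after g: (1 4 3 5 6)
  after f': (1 5 2 6 4 3)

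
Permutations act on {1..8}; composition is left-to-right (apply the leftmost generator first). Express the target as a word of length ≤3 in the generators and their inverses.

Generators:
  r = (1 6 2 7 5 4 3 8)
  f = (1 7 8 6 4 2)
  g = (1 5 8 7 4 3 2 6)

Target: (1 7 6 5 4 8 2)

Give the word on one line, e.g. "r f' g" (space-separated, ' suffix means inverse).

r' g

  after r': (1 8 3 4 5 7 2 6)
  after g: (1 7 6 5 4 8 2)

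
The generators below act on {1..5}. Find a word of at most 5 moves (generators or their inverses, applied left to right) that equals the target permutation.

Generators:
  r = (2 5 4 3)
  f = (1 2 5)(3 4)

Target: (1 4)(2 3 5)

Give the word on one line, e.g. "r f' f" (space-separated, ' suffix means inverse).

  after r: (2 5 4 3)
  after r: (2 4)(3 5)
  after f: (1 2 3)(4 5)
  after r': (1 3)(2 4)
  after f': (1 4)(2 3 5)

r r f r' f'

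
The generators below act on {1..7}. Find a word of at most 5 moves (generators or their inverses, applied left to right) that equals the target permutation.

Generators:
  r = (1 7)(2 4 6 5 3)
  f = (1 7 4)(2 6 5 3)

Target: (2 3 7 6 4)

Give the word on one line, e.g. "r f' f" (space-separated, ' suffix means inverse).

  after r: (1 7)(2 4 6 5 3)
  after r: (2 6 3 4 5)
  after f: (1 7 4 3)(2 5 6)
  after r: (2 3 7 6 4)

r r f r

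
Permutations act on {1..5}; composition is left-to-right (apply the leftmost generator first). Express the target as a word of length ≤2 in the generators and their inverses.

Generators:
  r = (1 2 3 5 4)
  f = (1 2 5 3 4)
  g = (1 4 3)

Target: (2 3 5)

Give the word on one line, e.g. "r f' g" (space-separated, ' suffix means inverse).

  after f: (1 2 5 3 4)
  after r': (2 3 5)

f r'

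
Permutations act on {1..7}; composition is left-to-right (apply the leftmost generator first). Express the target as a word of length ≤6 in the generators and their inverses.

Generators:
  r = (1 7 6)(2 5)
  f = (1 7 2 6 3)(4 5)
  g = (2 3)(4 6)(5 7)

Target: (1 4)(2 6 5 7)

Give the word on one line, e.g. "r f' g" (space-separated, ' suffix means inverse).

r' g f f

  after r': (1 6 7)(2 5)
  after g: (1 4 6 5 3 2 7)
  after f: (1 5)(3 6 4)
  after f: (1 4)(2 6 5 7)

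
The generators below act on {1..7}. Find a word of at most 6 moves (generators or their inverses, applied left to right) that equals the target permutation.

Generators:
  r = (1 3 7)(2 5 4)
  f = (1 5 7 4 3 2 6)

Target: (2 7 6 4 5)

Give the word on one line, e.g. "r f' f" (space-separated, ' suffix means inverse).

f r f r'

  after f: (1 5 7 4 3 2 6)
  after r: (1 4 7 2 6 3 5)
  after f: (1 3 7 6 2)
  after r': (2 7 6 4 5)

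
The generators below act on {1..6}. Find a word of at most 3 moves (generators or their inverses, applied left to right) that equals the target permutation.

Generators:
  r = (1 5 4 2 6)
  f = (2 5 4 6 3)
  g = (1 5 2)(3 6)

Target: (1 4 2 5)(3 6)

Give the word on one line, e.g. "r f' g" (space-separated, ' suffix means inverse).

  after r': (1 6 2 4 5)
  after f': (1 4 2 5)(3 6)

r' f'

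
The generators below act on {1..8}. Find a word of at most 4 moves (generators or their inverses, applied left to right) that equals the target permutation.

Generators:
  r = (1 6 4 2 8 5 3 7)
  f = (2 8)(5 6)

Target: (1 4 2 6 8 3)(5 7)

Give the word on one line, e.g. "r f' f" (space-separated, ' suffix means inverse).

  after r: (1 6 4 2 8 5 3 7)
  after r: (1 4 8 3)(2 5 7 6)
  after f': (1 4 2 6 8 3)(5 7)

r r f'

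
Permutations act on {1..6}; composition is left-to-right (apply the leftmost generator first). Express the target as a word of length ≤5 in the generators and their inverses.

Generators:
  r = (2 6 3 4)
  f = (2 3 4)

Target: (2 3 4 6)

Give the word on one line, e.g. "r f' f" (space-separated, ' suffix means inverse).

  after f: (2 3 4)
  after f: (2 4 3)
  after r': (2 3 4 6)

f f r'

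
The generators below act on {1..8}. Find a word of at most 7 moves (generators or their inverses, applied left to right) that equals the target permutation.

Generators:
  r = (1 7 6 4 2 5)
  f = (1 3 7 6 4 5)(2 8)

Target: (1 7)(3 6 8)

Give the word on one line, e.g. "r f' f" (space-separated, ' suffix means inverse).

  after f': (1 5 4 6 7 3)(2 8)
  after r: (2 8 5)(3 7)
  after r: (1 7 3 6 4 2 8)
  after r: (1 6 2 8 7 3 4 5)
  after f': (1 7)(3 6 8)

f' r r r f'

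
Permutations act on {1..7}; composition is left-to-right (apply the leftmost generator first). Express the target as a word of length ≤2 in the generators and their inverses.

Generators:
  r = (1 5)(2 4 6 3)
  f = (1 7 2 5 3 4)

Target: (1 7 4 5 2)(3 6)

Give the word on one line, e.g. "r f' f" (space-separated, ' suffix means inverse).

  after f: (1 7 2 5 3 4)
  after r: (1 7 4 5 2)(3 6)

f r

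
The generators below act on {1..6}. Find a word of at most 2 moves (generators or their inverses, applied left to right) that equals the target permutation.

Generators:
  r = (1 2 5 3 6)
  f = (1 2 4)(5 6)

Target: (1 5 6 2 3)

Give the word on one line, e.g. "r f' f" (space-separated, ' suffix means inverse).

  after r: (1 2 5 3 6)
  after r: (1 5 6 2 3)

r r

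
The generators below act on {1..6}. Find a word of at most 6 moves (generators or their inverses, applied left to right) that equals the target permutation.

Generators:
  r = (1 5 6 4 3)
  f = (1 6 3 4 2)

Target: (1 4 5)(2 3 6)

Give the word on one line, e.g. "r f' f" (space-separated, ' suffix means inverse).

  after f': (1 2 4 3 6)
  after r': (1 2 6 3 5)
  after f: (2 3 5 6 4)
  after f: (1 6 2 4)(3 5)
  after r: (1 4 5)(2 3 6)

f' r' f f r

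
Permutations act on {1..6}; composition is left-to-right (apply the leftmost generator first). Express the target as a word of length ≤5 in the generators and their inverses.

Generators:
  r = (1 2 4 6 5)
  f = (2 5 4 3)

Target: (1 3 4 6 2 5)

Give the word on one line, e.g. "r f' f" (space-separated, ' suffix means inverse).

  after f': (2 3 4 5)
  after r': (1 5)(2 3)(4 6)
  after f: (1 4 6 3 5)
  after f: (1 3 4 6 2 5)

f' r' f f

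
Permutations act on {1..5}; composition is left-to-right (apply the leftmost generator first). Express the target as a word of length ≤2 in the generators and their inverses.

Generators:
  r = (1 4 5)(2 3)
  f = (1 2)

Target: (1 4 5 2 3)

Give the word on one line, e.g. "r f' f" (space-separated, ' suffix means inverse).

r f'

  after r: (1 4 5)(2 3)
  after f': (1 4 5 2 3)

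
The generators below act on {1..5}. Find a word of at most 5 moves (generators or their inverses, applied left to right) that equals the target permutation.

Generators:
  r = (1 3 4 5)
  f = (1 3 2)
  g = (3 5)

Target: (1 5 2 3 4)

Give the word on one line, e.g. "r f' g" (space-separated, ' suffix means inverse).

  after r': (1 5 4 3)
  after r': (1 4)(3 5)
  after g': (1 4)
  after r: (1 5)(3 4)
  after f': (1 5 2 3 4)

r' r' g' r f'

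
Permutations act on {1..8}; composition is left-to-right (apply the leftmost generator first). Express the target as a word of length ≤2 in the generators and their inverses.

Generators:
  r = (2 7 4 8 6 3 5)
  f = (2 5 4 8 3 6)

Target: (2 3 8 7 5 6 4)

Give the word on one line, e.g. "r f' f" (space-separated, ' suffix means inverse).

  after r': (2 5 3 6 8 4 7)
  after r': (2 3 8 7 5 6 4)

r' r'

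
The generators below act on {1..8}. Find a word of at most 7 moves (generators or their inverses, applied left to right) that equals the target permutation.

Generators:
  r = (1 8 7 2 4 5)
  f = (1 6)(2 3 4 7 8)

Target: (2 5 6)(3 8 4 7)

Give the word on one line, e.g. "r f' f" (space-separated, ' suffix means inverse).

  after r: (1 8 7 2 4 5)
  after f: (1 2 7 3 4 5 6)
  after r: (1 4)(3 5 6 8 7)
  after r: (1 5 6 7 3)(2 4 8)
  after r: (2 5 6)(3 8 4 7)

r f r r r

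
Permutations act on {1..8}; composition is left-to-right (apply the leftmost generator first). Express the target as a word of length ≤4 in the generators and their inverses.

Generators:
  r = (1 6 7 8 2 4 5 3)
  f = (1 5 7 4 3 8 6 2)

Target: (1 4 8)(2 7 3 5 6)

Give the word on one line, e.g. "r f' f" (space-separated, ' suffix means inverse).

f' r

  after f': (1 2 6 8 3 4 7 5)
  after r: (1 4 8)(2 7 3 5 6)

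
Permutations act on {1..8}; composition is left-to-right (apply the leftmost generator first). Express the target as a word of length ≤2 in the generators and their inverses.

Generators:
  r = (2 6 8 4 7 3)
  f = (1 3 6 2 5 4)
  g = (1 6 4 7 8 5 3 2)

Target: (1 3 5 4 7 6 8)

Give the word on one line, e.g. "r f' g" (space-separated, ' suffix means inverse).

r f

  after r: (2 6 8 4 7 3)
  after f: (1 3 5 4 7 6 8)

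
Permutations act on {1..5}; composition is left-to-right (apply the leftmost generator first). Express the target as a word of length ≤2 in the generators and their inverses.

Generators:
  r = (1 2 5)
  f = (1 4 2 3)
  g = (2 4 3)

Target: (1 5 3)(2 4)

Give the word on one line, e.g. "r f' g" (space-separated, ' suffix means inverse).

r' f

  after r': (1 5 2)
  after f: (1 5 3)(2 4)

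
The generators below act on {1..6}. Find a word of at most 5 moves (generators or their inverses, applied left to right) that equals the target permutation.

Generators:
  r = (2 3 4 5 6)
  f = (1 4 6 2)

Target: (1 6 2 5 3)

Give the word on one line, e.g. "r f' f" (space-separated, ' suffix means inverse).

  after r: (2 3 4 5 6)
  after r: (2 4 6 3 5)
  after r: (2 5 3 6 4)
  after f': (1 2 5 3 4 6)
  after f': (1 6 2 5 3)

r r r f' f'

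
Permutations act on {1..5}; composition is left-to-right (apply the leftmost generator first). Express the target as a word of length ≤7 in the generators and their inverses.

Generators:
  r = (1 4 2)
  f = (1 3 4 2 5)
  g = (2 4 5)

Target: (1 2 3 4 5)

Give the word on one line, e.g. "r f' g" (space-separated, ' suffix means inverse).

g' g' r' g f

  after g': (2 5 4)
  after g': (2 4 5)
  after r': (1 2)(4 5)
  after g: (1 4 2)
  after f: (1 2 3 4 5)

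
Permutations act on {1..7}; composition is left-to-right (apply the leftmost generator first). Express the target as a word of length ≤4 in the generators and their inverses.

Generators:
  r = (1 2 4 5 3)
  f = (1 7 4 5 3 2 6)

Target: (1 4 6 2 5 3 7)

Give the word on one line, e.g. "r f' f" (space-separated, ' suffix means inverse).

r' r' f'

  after r': (1 3 5 4 2)
  after r': (1 5 2 3 4)
  after f': (1 4 6 2 5 3 7)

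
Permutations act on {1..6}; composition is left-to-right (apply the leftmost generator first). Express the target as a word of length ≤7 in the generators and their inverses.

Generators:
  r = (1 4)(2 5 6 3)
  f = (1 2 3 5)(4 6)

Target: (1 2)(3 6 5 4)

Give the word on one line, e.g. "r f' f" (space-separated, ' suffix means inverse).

f' r f r' f

  after f': (1 5 3 2)(4 6)
  after r: (1 6)(2 4 3 5)
  after f: (1 4 5 3)(2 6)
  after r': (2 5 6 3 4)
  after f: (1 2)(3 6 5 4)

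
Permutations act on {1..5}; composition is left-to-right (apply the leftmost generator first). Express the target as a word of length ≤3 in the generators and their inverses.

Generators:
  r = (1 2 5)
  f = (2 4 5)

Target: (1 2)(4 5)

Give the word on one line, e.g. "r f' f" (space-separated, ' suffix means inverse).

f' r

  after f': (2 5 4)
  after r: (1 2)(4 5)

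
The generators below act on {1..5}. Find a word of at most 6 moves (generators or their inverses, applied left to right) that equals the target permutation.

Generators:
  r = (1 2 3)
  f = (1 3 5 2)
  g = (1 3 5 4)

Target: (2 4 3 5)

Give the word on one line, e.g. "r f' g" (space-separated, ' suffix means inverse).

f' r g f' r

  after f': (1 2 5 3)
  after r: (1 3 2 5)
  after g: (1 5 3 2 4)
  after f': (1 3 5)(2 4)
  after r: (2 4 3 5)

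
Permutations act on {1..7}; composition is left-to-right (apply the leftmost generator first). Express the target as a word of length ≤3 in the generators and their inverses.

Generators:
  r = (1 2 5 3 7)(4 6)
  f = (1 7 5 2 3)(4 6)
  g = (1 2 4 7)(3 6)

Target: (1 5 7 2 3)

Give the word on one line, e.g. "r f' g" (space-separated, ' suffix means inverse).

r r

  after r: (1 2 5 3 7)(4 6)
  after r: (1 5 7 2 3)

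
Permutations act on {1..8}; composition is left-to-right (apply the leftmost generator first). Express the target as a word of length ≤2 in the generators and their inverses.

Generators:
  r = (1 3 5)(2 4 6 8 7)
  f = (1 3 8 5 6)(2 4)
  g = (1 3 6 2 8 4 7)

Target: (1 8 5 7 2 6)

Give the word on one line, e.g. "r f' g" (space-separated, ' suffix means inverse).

f' r

  after f': (1 6 5 8 3)(2 4)
  after r: (1 8 5 7 2 6)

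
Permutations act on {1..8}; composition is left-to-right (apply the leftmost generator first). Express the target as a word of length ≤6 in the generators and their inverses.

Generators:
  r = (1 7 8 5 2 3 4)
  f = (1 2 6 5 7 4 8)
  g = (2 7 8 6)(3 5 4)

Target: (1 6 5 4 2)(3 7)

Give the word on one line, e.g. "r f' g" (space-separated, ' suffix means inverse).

  after g: (2 7 8 6)(3 5 4)
  after g: (2 8)(3 4 5)(6 7)
  after f: (1 2)(3 8 6 4 7 5)
  after g': (1 6 5 4 2)(3 7)

g g f g'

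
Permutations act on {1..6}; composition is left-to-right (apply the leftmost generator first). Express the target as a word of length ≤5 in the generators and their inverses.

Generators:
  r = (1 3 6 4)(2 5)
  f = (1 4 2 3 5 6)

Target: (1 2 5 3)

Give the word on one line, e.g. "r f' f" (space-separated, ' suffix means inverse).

  after r: (1 3 6 4)(2 5)
  after f': (1 2 3 5 4 6)
  after r': (1 5 6 4 3 2)
  after f': (1 3 4 2 6)
  after f': (1 2 5 3)

r f' r' f' f'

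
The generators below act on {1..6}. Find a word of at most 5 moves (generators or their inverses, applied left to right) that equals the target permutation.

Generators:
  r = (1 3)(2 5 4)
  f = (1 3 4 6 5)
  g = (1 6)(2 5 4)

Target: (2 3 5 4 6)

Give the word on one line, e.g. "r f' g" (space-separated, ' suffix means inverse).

r r f g r

  after r: (1 3)(2 5 4)
  after r: (2 4 5)
  after f: (1 3 4)(2 6 5)
  after g: (1 3 2)(4 6)
  after r: (2 3 5 4 6)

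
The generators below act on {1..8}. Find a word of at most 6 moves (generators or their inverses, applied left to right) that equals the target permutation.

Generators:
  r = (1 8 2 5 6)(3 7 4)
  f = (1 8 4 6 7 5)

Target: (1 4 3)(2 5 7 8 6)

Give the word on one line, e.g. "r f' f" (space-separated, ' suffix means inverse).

f f r' f' f'

  after f: (1 8 4 6 7 5)
  after f: (1 4 7)(5 8 6)
  after r': (1 7 6 2 8 5)(3 4)
  after f': (1 6 2)(3 8 7 4)
  after f': (1 4 3)(2 5 7 8 6)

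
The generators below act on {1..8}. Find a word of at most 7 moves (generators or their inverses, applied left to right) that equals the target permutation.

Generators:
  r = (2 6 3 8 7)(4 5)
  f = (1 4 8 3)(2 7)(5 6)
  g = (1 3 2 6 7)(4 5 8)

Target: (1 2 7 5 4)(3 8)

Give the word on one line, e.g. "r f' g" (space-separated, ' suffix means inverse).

  after g: (1 3 2 6 7)(4 5 8)
  after f: (2 5 3 7 4 6)
  after r: (2 4 3)(5 8 7)
  after g': (1 7 4)(2 8 6)
  after r: (1 2 7 5 4)(3 8)

g f r g' r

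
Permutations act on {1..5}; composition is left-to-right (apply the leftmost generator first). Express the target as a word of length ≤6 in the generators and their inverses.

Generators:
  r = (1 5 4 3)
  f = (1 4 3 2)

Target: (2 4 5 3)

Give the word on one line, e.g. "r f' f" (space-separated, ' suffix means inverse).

r f' r r r

  after r: (1 5 4 3)
  after f': (1 5)(2 3)
  after r: (1 4 3 2)
  after r: (1 3 2 5 4)
  after r: (2 4 5 3)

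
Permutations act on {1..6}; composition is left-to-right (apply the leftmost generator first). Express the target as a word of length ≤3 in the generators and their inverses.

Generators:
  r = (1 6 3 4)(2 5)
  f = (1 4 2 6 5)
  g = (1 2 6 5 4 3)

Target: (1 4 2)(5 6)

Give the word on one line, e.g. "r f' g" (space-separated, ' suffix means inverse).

  after r': (1 4 3 6)(2 5)
  after r': (1 3)(4 6)
  after g': (1 4 2)(5 6)

r' r' g'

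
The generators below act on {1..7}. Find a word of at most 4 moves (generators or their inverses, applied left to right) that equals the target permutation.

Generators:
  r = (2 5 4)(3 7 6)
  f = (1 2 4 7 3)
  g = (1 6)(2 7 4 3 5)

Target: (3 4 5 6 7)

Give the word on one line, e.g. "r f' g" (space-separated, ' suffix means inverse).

  after g': (1 6)(2 5 3 4 7)
  after f: (1 6 2 5)(3 7 4)
  after g: (3 4 5 6 7)

g' f g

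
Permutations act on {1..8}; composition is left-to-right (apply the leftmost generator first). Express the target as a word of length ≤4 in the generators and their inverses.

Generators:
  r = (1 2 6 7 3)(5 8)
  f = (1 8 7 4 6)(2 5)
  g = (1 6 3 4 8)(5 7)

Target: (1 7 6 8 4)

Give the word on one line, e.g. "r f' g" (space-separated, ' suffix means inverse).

f f

  after f: (1 8 7 4 6)(2 5)
  after f: (1 7 6 8 4)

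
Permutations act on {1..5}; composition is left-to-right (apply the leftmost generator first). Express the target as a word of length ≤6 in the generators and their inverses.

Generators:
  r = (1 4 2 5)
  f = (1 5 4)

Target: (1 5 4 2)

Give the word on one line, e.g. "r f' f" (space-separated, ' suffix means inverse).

  after r: (1 4 2 5)
  after f': (1 5 4 2)
  after f': (2 4)
  after f': (1 4 2 5)
  after f': (1 5 4 2)

r f' f' f' f'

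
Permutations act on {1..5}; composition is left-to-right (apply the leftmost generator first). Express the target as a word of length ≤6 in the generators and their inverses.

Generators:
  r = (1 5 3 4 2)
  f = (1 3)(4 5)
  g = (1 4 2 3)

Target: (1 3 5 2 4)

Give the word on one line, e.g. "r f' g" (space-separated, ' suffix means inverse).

  after r: (1 5 3 4 2)
  after g: (1 5)(2 4 3)
  after f: (1 4)(2 5 3)
  after g': (2 5)(3 4)
  after f: (1 3 5 2 4)

r g f g' f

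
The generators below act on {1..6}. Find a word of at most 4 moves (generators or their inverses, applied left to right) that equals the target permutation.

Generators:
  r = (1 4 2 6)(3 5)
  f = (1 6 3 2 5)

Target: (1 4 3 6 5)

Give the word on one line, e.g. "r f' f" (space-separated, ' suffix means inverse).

  after r': (1 6 2 4)(3 5)
  after f': (2 4 5 6 3)
  after r: (1 4 3 6 5)

r' f' r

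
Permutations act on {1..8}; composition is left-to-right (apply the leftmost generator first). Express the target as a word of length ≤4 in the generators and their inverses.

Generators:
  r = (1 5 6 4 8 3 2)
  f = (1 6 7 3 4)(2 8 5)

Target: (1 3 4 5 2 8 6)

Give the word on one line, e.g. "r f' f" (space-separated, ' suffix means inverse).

  after r': (1 2 3 8 4 6 5)
  after r': (1 3 4 5 2 8 6)

r' r'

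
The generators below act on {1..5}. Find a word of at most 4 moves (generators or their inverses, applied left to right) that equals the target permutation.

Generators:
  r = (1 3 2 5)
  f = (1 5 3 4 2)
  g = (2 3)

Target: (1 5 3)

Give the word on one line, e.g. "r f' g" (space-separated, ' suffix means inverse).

r r r g'

  after r: (1 3 2 5)
  after r: (1 2)(3 5)
  after r: (1 5 2 3)
  after g': (1 5 3)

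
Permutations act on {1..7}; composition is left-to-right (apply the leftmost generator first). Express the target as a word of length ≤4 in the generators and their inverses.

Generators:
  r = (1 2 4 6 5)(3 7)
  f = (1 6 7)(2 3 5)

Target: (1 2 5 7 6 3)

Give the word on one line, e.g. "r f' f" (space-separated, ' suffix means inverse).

r f' r r

  after r: (1 2 4 6 5)(3 7)
  after f': (1 5 7 2 4)(3 6)
  after r: (2 6 7 4)(3 5)
  after r: (1 2 5 7 6 3)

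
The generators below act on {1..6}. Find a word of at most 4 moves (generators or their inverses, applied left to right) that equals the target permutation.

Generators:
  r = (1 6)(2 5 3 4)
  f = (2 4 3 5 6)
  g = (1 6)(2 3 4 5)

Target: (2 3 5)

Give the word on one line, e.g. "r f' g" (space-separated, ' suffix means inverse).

  after g': (1 6)(2 5 4 3)
  after r: (2 3 5)

g' r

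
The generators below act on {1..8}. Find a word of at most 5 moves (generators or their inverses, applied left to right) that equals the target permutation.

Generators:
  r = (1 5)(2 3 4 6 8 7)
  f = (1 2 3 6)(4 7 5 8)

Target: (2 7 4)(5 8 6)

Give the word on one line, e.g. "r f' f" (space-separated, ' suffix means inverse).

f' r r r f'

  after f': (1 6 3 2)(4 8 5 7)
  after r: (1 8)(2 5)(4 7 6)
  after r: (1 7 8 5 3 4 2)
  after r: (1 2 5 4 3 6 8)
  after f': (2 7 4)(5 8 6)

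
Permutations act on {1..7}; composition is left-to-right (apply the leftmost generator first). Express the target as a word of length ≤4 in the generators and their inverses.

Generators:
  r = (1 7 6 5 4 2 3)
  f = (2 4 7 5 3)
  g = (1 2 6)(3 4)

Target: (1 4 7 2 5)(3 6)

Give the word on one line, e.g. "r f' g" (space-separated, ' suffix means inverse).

  after f': (2 3 5 7 4)
  after g: (1 2 4 6)(3 5 7)
  after r': (1 4 7 2 5)(3 6)

f' g r'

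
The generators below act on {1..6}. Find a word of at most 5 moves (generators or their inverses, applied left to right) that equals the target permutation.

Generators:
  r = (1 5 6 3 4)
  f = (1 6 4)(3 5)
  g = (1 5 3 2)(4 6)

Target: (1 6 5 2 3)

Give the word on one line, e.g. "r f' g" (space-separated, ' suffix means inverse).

  after f: (1 6 4)(3 5)
  after g: (1 4 5 2)
  after r: (2 5)(3 4 6)
  after f: (1 6 5 2 3)

f g r f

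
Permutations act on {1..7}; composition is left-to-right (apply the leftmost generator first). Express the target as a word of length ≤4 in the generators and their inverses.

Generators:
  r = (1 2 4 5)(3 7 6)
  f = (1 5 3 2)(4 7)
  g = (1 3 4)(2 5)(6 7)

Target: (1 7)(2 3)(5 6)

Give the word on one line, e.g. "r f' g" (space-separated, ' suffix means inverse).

f' g r' f'

  after f': (1 2 3 5)(4 7)
  after g: (1 5 3 2 4 6 7)
  after r': (1 4 7 5 6 3)
  after f': (1 7)(2 3)(5 6)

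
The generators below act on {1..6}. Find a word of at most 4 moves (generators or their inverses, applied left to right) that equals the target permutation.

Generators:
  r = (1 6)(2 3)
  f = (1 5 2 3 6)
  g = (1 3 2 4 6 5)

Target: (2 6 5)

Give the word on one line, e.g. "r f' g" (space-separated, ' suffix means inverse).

  after r: (1 6)(2 3)
  after f: (2 6 5)

r f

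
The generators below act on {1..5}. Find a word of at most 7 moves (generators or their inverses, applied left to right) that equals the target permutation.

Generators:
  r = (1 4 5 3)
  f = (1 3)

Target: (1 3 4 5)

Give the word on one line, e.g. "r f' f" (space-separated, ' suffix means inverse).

  after f: (1 3)
  after r': (1 5 4)
  after r': (1 4 3 5)
  after r': (3 4 5)
  after f': (1 3 4 5)

f r' r' r' f'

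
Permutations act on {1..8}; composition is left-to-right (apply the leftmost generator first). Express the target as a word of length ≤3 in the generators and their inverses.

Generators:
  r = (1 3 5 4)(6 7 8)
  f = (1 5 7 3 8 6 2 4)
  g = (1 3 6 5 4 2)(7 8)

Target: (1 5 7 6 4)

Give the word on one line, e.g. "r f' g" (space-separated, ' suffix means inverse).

  after f: (1 5 7 3 8 6 2 4)
  after r: (1 4 3 6 2)(5 8 7)
  after g': (1 5 7 6 4)

f r g'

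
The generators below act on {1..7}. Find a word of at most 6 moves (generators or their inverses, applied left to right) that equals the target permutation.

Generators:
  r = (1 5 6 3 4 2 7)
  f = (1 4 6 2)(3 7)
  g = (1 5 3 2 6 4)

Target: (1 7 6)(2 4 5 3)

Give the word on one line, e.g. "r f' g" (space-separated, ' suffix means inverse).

f f r f g'

  after f: (1 4 6 2)(3 7)
  after f: (1 6)(2 4)
  after r: (1 3 4 7)(5 6)
  after f: (1 7 4 3 6 5 2)
  after g': (1 7 6)(2 4 5 3)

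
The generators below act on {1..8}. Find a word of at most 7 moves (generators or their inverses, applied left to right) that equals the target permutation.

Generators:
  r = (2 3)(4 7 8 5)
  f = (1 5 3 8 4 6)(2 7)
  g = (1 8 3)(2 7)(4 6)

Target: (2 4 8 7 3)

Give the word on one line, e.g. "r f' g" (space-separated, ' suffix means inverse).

r' g' g' f' g

  after r': (2 3)(4 5 8 7)
  after g': (1 3 7 6 4 5)(2 8)
  after g': (1 8 7 4 5 3 2)
  after f': (1 3 7 8 2 6 4)
  after g: (2 4 8 7 3)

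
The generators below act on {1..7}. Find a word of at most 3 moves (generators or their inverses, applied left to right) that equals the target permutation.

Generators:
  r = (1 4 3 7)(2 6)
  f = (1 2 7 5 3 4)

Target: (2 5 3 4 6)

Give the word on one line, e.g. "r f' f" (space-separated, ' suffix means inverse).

  after f: (1 2 7 5 3 4)
  after f: (1 7 3)(2 5 4)
  after r: (2 5 3 4 6)

f f r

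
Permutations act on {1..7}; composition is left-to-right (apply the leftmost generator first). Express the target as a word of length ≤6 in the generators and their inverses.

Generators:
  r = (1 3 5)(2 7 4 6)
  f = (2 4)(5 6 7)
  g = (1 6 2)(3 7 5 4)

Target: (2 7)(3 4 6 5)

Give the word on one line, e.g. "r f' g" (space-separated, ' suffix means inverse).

r g' f g

  after r: (1 3 5)(2 7 4 6)
  after g': (1 4)(2 3 7 5)
  after f: (1 2 3 5 4)(6 7)
  after g: (2 7)(3 4 6 5)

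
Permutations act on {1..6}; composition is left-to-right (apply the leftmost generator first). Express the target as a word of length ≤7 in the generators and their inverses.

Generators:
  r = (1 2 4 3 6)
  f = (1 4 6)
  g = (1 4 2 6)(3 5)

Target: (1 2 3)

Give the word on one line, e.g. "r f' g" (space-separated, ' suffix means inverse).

  after g': (1 6 2 4)(3 5)
  after f: (2 6)(3 5)
  after g': (1 6 4)
  after r: (2 4)(3 6)
  after r: (1 2 3)

g' f g' r r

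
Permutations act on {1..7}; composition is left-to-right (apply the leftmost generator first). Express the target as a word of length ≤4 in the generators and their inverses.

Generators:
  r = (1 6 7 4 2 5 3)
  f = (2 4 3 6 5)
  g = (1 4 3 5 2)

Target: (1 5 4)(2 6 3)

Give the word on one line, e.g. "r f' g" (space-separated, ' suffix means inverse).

  after g': (1 2 5 3 4)
  after f': (1 5 4)(2 6 3)

g' f'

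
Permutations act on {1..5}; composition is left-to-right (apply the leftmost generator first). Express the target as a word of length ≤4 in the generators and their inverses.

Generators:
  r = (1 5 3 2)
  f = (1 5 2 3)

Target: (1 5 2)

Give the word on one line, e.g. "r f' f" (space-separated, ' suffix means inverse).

r r f r

  after r: (1 5 3 2)
  after r: (1 3)(2 5)
  after f: (3 5)
  after r: (1 5 2)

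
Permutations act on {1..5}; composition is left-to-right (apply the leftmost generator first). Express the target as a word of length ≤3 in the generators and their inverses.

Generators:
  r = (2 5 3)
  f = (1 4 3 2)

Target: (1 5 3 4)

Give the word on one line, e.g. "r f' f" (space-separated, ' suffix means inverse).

  after f': (1 2 3 4)
  after r: (1 5 3 4)

f' r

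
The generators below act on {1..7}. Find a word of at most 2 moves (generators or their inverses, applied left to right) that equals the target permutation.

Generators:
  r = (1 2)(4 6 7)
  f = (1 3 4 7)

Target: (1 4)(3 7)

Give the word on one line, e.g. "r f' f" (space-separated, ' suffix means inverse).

  after f: (1 3 4 7)
  after f: (1 4)(3 7)

f f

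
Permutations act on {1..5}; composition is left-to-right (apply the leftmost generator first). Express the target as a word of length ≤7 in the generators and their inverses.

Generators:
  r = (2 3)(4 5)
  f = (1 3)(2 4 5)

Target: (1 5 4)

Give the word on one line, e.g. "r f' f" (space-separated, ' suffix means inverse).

f' r r r f'

  after f': (1 3)(2 5 4)
  after r: (1 2 4 3)
  after r: (1 3)(2 5 4)
  after r: (1 2 4 3)
  after f': (1 5 4)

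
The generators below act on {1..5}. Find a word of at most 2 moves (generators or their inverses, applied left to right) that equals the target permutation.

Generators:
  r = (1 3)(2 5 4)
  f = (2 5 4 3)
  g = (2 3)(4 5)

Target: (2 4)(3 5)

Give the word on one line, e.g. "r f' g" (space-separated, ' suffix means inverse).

  after f: (2 5 4 3)
  after f: (2 4)(3 5)

f f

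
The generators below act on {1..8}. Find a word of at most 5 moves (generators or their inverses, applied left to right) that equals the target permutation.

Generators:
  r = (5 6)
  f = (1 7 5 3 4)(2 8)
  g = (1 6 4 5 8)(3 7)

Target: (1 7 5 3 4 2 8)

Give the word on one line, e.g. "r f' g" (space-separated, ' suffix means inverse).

  after g': (1 8 5 4 6)(3 7)
  after r: (1 8 6)(3 7)(4 5)
  after g: (4 8)
  after f: (1 7 5 3 4 2 8)

g' r g f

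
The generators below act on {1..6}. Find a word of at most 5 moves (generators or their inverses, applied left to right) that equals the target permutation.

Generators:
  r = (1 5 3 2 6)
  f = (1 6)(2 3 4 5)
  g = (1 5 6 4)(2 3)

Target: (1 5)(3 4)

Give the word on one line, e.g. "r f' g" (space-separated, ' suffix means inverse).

f' r g

  after f': (1 6)(2 5 4 3)
  after r: (2 3 6 5 4)
  after g: (1 5)(3 4)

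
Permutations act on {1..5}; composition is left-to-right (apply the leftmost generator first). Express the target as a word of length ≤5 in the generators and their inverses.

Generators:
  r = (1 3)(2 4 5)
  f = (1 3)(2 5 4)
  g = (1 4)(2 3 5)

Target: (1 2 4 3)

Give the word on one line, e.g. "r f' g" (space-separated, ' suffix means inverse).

r g g

  after r: (1 3)(2 4 5)
  after g: (1 5 3 4 2)
  after g: (1 2 4 3)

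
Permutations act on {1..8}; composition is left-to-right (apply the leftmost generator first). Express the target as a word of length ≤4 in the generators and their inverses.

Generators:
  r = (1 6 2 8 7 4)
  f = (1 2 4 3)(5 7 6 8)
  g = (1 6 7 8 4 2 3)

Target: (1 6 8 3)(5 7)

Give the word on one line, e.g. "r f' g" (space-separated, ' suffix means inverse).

f' r' g' r'

  after f': (1 3 4 2)(5 8 6 7)
  after r': (1 3 7 5 2 4 6 8)
  after g': (1 2 8 3 6 7 5 4)
  after r': (1 6 8 3)(5 7)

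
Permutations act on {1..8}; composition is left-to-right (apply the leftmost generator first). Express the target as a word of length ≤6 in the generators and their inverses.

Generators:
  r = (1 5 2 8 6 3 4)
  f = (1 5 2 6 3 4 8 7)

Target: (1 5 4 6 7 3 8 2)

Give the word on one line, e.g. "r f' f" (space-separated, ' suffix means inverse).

  after r': (1 4 3 6 8 2 5)
  after f: (1 8 6 7)
  after r': (1 2 5)(3 6 7 4)
  after r': (1 5 4 6 7 3 8 2)

r' f r' r'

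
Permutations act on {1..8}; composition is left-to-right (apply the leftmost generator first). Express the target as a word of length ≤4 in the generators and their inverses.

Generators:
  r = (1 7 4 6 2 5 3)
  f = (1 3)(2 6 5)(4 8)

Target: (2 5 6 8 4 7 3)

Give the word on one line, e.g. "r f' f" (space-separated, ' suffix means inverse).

r' f

  after r': (1 3 5 2 6 4 7)
  after f: (2 5 6 8 4 7 3)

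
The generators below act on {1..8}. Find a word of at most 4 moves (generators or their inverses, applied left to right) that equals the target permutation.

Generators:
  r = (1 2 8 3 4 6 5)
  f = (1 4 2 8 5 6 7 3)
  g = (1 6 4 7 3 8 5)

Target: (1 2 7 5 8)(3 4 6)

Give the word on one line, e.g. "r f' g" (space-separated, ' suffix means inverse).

r' f' f'

  after r': (1 5 6 4 3 8 2)
  after f': (1 8 4 7 6)(2 3)
  after f': (1 2 7 5 8)(3 4 6)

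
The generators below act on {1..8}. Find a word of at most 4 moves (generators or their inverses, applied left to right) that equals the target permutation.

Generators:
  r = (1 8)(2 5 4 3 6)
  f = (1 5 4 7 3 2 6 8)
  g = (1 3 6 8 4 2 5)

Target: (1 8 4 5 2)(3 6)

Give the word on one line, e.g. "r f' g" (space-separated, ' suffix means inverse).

g' r g'

  after g': (1 5 2 4 8 6 3)
  after r: (1 4)(2 3 8)
  after g': (1 8 4 5 2)(3 6)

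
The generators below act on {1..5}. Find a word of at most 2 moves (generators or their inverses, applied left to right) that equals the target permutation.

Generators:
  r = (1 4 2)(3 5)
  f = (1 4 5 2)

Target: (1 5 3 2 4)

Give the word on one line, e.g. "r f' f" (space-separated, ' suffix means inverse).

r f

  after r: (1 4 2)(3 5)
  after f: (1 5 3 2 4)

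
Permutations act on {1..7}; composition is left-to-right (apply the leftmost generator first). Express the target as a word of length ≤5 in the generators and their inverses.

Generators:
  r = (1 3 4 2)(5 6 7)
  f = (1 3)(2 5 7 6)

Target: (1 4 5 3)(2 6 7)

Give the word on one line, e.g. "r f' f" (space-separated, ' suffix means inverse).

  after f': (1 3)(2 6 7 5)
  after r: (1 4 2 7 6 5)
  after f: (1 4 5 3)(2 6 7)

f' r f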